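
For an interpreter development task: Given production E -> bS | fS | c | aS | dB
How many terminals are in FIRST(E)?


Production: E -> bS | fS | c | aS | dB
Examining each alternative for leading terminals:
  E -> bS : first terminal = 'b'
  E -> fS : first terminal = 'f'
  E -> c : first terminal = 'c'
  E -> aS : first terminal = 'a'
  E -> dB : first terminal = 'd'
FIRST(E) = {a, b, c, d, f}
Count: 5

5


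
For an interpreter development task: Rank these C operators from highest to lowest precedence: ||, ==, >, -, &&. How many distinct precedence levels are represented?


Looking up precedence for each operator:
  || -> precedence 1
  == -> precedence 3
  > -> precedence 4
  - -> precedence 5
  && -> precedence 2
Sorted highest to lowest: -, >, ==, &&, ||
Distinct precedence values: [5, 4, 3, 2, 1]
Number of distinct levels: 5

5


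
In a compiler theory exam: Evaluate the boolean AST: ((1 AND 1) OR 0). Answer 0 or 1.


Step 1: Evaluate inner node
  1 AND 1 = 1
Step 2: Evaluate root node
  1 OR 0 = 1

1


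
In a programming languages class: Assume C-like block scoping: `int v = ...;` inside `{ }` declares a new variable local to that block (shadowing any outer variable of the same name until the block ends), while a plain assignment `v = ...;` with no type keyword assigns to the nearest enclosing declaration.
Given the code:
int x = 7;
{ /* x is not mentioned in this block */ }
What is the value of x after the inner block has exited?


Analyzing scoping rules:
Outer scope: declares x = 7
Inner block: x is neither redeclared nor assigned -> unchanged
After the block -> 7
Result: 7

7


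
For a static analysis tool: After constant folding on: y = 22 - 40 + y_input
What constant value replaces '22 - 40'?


Identifying constant sub-expression:
  Original: y = 22 - 40 + y_input
  22 and 40 are both compile-time constants
  Evaluating: 22 - 40 = -18
  After folding: y = -18 + y_input

-18


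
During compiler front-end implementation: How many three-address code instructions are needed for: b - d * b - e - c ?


Expression: b - d * b - e - c
Generating three-address code (respecting * over +/- precedence):
  Instruction 1: t1 = d * b
  Instruction 2: t2 = b - t1
  Instruction 3: t3 = t2 - e
  Instruction 4: t4 = t3 - c
Total instructions: 4

4


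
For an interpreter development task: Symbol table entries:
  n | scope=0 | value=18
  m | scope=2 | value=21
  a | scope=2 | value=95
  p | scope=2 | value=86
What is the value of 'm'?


Searching symbol table for 'm':
  n | scope=0 | value=18
  m | scope=2 | value=21 <- MATCH
  a | scope=2 | value=95
  p | scope=2 | value=86
Found 'm' at scope 2 with value 21

21


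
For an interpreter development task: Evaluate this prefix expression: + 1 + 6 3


Parsing prefix expression: + 1 + 6 3
Step 1: Innermost operation '+ 6 3'
  6 + 3 = 9
Step 2: Outer operation '+ 1 [9]'
  1 + 9 = 10

10


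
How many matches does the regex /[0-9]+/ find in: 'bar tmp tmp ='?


Pattern: /[0-9]+/ (int literals)
Input: 'bar tmp tmp ='
Scanning for matches:
Total matches: 0

0


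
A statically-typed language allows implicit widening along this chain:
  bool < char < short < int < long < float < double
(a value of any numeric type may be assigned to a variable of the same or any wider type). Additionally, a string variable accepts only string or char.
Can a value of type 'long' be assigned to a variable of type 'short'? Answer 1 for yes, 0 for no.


Target variable type: short
Source value type: long
Numeric ranks: long=4, short=2
Widening allowed iff rank(source) <= rank(target): 4 <= 2? No
Result: 0

0


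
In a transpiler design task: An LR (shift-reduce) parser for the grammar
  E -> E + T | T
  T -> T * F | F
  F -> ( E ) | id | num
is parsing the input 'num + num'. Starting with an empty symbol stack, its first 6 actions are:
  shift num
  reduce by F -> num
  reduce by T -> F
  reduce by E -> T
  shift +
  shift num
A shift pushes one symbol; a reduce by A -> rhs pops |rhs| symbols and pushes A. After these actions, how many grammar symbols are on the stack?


Tracking the symbol stack through each action:
  Action 1: shift 'num' : push -> stack = [num] (size 1)
  Action 2: reduce by F -> num : pop 1, push F -> stack = [F] (size 1)
  Action 3: reduce by T -> F : pop 1, push T -> stack = [T] (size 1)
  Action 4: reduce by E -> T : pop 1, push E -> stack = [E] (size 1)
  Action 5: shift '+' : push -> stack = [E, +] (size 2)
  Action 6: shift 'num' : push -> stack = [E, +, num] (size 3)
Final stack size: 3

3


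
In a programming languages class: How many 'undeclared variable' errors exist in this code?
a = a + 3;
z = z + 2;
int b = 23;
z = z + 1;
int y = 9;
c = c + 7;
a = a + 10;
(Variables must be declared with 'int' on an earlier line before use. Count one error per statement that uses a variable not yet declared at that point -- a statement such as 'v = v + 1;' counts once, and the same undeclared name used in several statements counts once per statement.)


Scanning code line by line:
  Line 1: use 'a' -> ERROR (undeclared)
  Line 2: use 'z' -> ERROR (undeclared)
  Line 3: declare 'b' -> declared = ['b']
  Line 4: use 'z' -> ERROR (undeclared)
  Line 5: declare 'y' -> declared = ['b', 'y']
  Line 6: use 'c' -> ERROR (undeclared)
  Line 7: use 'a' -> ERROR (undeclared)
Total undeclared variable errors: 5

5


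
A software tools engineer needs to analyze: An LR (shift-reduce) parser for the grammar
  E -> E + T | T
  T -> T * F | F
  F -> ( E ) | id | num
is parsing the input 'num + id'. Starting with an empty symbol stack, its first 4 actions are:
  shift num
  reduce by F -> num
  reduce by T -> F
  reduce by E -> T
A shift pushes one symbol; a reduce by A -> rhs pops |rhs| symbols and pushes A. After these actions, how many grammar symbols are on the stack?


Tracking the symbol stack through each action:
  Action 1: shift 'num' : push -> stack = [num] (size 1)
  Action 2: reduce by F -> num : pop 1, push F -> stack = [F] (size 1)
  Action 3: reduce by T -> F : pop 1, push T -> stack = [T] (size 1)
  Action 4: reduce by E -> T : pop 1, push E -> stack = [E] (size 1)
Final stack size: 1

1


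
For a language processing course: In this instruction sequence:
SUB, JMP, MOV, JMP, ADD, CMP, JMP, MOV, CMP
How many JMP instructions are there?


Scanning instruction sequence for JMP:
  Position 1: SUB
  Position 2: JMP <- MATCH
  Position 3: MOV
  Position 4: JMP <- MATCH
  Position 5: ADD
  Position 6: CMP
  Position 7: JMP <- MATCH
  Position 8: MOV
  Position 9: CMP
Matches at positions: [2, 4, 7]
Total JMP count: 3

3


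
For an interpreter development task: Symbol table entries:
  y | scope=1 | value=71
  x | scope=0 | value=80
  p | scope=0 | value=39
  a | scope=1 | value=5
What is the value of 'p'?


Searching symbol table for 'p':
  y | scope=1 | value=71
  x | scope=0 | value=80
  p | scope=0 | value=39 <- MATCH
  a | scope=1 | value=5
Found 'p' at scope 0 with value 39

39


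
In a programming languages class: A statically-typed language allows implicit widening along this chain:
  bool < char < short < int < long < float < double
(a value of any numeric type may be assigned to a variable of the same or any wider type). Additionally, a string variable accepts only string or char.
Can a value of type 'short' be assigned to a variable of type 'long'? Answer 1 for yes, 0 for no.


Target variable type: long
Source value type: short
Numeric ranks: short=2, long=4
Widening allowed iff rank(source) <= rank(target): 2 <= 4? Yes
Result: 1

1


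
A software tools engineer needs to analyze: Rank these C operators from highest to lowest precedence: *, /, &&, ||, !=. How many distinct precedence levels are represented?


Looking up precedence for each operator:
  * -> precedence 6
  / -> precedence 6
  && -> precedence 2
  || -> precedence 1
  != -> precedence 3
Sorted highest to lowest: *, /, !=, &&, ||
Distinct precedence values: [6, 3, 2, 1]
Number of distinct levels: 4

4


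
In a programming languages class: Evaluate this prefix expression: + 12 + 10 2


Parsing prefix expression: + 12 + 10 2
Step 1: Innermost operation '+ 10 2'
  10 + 2 = 12
Step 2: Outer operation '+ 12 [12]'
  12 + 12 = 24

24


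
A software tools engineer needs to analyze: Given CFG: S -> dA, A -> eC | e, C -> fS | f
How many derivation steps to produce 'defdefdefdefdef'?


Grammar: S -> dA, A -> eC | e, C -> fS | f
Deriving 'defdefdefdefdef':
Step 1: S -> dA => dA
Step 2: A -> eC => deC
Step 3: C -> fS => defS
Step 4: S -> dA => defdA
Step 5: A -> eC => defdeC
Step 6: C -> fS => defdefS
Step 7: S -> dA => defdefdA
Step 8: A -> eC => defdefdeC
Step 9: C -> fS => defdefdefS
Step 10: S -> dA => defdefdefdA
Step 11: A -> eC => defdefdefdeC
Step 12: C -> fS => defdefdefdefS
Step 13: S -> dA => defdefdefdefdA
Step 14: A -> eC => defdefdefdefdeC
Step 15: C -> f => defdefdefdefdef
Total derivation steps: 15

15


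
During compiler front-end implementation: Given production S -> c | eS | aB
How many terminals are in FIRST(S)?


Production: S -> c | eS | aB
Examining each alternative for leading terminals:
  S -> c : first terminal = 'c'
  S -> eS : first terminal = 'e'
  S -> aB : first terminal = 'a'
FIRST(S) = {a, c, e}
Count: 3

3


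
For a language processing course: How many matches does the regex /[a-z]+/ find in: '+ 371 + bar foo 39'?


Pattern: /[a-z]+/ (identifiers)
Input: '+ 371 + bar foo 39'
Scanning for matches:
  Match 1: 'bar'
  Match 2: 'foo'
Total matches: 2

2


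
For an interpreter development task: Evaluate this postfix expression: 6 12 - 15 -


Processing tokens left to right:
Push 6, Push 12
Pop 6 and 12, compute 6 - 12 = -6, push -6
Push 15
Pop -6 and 15, compute -6 - 15 = -21, push -21
Stack result: -21

-21


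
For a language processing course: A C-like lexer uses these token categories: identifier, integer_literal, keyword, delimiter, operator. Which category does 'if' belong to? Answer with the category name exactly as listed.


Token: 'if'
Checking categories:
  identifier: no
  integer_literal: no
  operator: no
  keyword: YES
  delimiter: no
Category: keyword

keyword


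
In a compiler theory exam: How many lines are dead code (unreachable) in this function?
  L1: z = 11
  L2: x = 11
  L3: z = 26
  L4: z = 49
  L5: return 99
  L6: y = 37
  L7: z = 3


Analyzing control flow:
  L1: reachable (before return)
  L2: reachable (before return)
  L3: reachable (before return)
  L4: reachable (before return)
  L5: reachable (return statement)
  L6: DEAD (after return at L5)
  L7: DEAD (after return at L5)
Return at L5, total lines = 7
Dead lines: L6 through L7
Count: 2

2


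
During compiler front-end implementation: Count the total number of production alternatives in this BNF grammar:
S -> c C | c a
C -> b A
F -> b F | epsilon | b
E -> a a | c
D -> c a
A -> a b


Counting alternatives per rule:
  S: 2 alternative(s)
  C: 1 alternative(s)
  F: 3 alternative(s)
  E: 2 alternative(s)
  D: 1 alternative(s)
  A: 1 alternative(s)
Sum: 2 + 1 + 3 + 2 + 1 + 1 = 10

10


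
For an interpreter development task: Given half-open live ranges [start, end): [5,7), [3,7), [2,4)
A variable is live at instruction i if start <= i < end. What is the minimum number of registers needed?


Live ranges:
  Var0: [5, 7)
  Var1: [3, 7)
  Var2: [2, 4)
Sweep-line events (position, delta, active):
  pos=2 start -> active=1
  pos=3 start -> active=2
  pos=4 end -> active=1
  pos=5 start -> active=2
  pos=7 end -> active=1
  pos=7 end -> active=0
Maximum simultaneous active: 2
Minimum registers needed: 2

2


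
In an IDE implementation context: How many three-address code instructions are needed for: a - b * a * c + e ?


Expression: a - b * a * c + e
Generating three-address code (respecting * over +/- precedence):
  Instruction 1: t1 = b * a
  Instruction 2: t2 = t1 * c
  Instruction 3: t3 = a - t2
  Instruction 4: t4 = t3 + e
Total instructions: 4

4


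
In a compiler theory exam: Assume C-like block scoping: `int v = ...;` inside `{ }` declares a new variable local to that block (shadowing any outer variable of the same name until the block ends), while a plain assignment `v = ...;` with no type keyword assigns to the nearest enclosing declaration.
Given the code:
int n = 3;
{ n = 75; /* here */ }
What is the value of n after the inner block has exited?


Analyzing scoping rules:
Outer scope: declares n = 3
Inner block: 'n = 75;' has no type keyword, so it is an assignment to the outer n (no shadowing)
The assignment changed the outer variable itself, so the new value persists after the block -> 75
Result: 75

75


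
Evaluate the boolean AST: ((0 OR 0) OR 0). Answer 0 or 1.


Step 1: Evaluate inner node
  0 OR 0 = 0
Step 2: Evaluate root node
  0 OR 0 = 0

0


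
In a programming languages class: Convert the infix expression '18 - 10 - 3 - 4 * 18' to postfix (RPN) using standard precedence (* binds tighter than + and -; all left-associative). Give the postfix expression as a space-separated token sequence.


Applying the shunting-yard algorithm:
  Operand 18 -> output
  Push '-' onto operator stack -> op-stack: [-]
  Operand 10 -> output
  See '-' (prec 1); top '-' (prec 1) >= it -> pop '-' to output
  Push '-' onto operator stack -> op-stack: [-]
  Operand 3 -> output
  See '-' (prec 1); top '-' (prec 1) >= it -> pop '-' to output
  Push '-' onto operator stack -> op-stack: [-]
  Operand 4 -> output
  Push '*' onto operator stack -> op-stack: [-, *]
  Operand 18 -> output
  End of input: pop '*' to output
  End of input: pop '-' to output
Postfix result: 18 10 - 3 - 4 18 * -

18 10 - 3 - 4 18 * -


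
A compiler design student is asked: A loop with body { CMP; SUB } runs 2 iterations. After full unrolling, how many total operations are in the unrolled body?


Loop body operations: CMP, SUB (2 ops per iteration)
Unrolling 2 iterations:
  Iteration 1: CMP, SUB (2 ops)
  Iteration 2: CMP, SUB (2 ops)
Total: 2 iterations * 2 ops/iter = 4 operations

4


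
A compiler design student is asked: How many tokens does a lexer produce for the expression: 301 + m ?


Scanning '301 + m'
Token 1: '301' -> integer_literal
Token 2: '+' -> operator
Token 3: 'm' -> identifier
Total tokens: 3

3


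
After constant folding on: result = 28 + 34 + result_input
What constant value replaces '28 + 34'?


Identifying constant sub-expression:
  Original: result = 28 + 34 + result_input
  28 and 34 are both compile-time constants
  Evaluating: 28 + 34 = 62
  After folding: result = 62 + result_input

62


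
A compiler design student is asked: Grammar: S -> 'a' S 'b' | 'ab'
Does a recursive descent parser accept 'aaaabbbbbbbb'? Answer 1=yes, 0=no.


Grammar accepts strings of the form a^n b^n (n >= 1)
Word: 'aaaabbbbbbbb'
Counting: 4 a's and 8 b's
Check: 4 == 8? No
Mismatch: a-count != b-count
Rejected

0


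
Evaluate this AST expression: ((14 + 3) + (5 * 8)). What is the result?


Expression: ((14 + 3) + (5 * 8))
Evaluating step by step:
  14 + 3 = 17
  5 * 8 = 40
  17 + 40 = 57
Result: 57

57


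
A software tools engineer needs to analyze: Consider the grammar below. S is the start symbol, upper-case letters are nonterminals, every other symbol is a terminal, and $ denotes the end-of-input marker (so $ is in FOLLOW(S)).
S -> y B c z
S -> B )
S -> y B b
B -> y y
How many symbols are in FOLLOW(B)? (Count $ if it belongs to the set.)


S is the start symbol and does not occur in any rule body, so FOLLOW(S) = {$}.
Examining every occurrence of B in a rule body:
  S -> y B c z : B is followed by terminal 'c' -> add 'c'
  S -> B ) : B is followed by terminal ')' -> add ')'
  S -> y B b : B is followed by terminal 'b' -> add 'b'
  B -> y y : B does not occur in the body -> contributes nothing
FOLLOW(B) = {), b, c}
Count: 3

3


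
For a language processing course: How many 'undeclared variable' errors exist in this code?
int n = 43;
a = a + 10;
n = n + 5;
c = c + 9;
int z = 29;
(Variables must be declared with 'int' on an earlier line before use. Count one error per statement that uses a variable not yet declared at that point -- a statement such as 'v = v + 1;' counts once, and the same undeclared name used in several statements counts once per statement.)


Scanning code line by line:
  Line 1: declare 'n' -> declared = ['n']
  Line 2: use 'a' -> ERROR (undeclared)
  Line 3: use 'n' -> OK (declared)
  Line 4: use 'c' -> ERROR (undeclared)
  Line 5: declare 'z' -> declared = ['n', 'z']
Total undeclared variable errors: 2

2


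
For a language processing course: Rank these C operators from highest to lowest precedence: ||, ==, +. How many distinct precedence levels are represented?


Looking up precedence for each operator:
  || -> precedence 1
  == -> precedence 3
  + -> precedence 5
Sorted highest to lowest: +, ==, ||
Distinct precedence values: [5, 3, 1]
Number of distinct levels: 3

3


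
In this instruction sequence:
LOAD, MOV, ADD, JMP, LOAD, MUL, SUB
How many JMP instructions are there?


Scanning instruction sequence for JMP:
  Position 1: LOAD
  Position 2: MOV
  Position 3: ADD
  Position 4: JMP <- MATCH
  Position 5: LOAD
  Position 6: MUL
  Position 7: SUB
Matches at positions: [4]
Total JMP count: 1

1


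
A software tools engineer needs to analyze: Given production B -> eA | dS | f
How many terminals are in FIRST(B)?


Production: B -> eA | dS | f
Examining each alternative for leading terminals:
  B -> eA : first terminal = 'e'
  B -> dS : first terminal = 'd'
  B -> f : first terminal = 'f'
FIRST(B) = {d, e, f}
Count: 3

3


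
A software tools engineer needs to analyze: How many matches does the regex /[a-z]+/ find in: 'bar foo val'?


Pattern: /[a-z]+/ (identifiers)
Input: 'bar foo val'
Scanning for matches:
  Match 1: 'bar'
  Match 2: 'foo'
  Match 3: 'val'
Total matches: 3

3


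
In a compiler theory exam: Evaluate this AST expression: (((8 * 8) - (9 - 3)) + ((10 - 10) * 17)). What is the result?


Expression: (((8 * 8) - (9 - 3)) + ((10 - 10) * 17))
Evaluating step by step:
  8 * 8 = 64
  9 - 3 = 6
  64 - 6 = 58
  10 - 10 = 0
  0 * 17 = 0
  58 + 0 = 58
Result: 58

58


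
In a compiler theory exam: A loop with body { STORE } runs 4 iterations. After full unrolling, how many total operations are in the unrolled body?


Loop body operations: STORE (1 op per iteration)
Unrolling 4 iterations:
  Iteration 1: STORE (1 ops)
  Iteration 2: STORE (1 ops)
  Iteration 3: STORE (1 ops)
  Iteration 4: STORE (1 ops)
Total: 4 iterations * 1 ops/iter = 4 operations

4


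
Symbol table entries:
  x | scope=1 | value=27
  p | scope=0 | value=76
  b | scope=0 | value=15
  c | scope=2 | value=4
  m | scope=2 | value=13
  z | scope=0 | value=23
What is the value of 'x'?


Searching symbol table for 'x':
  x | scope=1 | value=27 <- MATCH
  p | scope=0 | value=76
  b | scope=0 | value=15
  c | scope=2 | value=4
  m | scope=2 | value=13
  z | scope=0 | value=23
Found 'x' at scope 1 with value 27

27


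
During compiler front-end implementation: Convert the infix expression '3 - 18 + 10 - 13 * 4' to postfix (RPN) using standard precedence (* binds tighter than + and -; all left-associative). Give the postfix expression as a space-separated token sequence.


Applying the shunting-yard algorithm:
  Operand 3 -> output
  Push '-' onto operator stack -> op-stack: [-]
  Operand 18 -> output
  See '+' (prec 1); top '-' (prec 1) >= it -> pop '-' to output
  Push '+' onto operator stack -> op-stack: [+]
  Operand 10 -> output
  See '-' (prec 1); top '+' (prec 1) >= it -> pop '+' to output
  Push '-' onto operator stack -> op-stack: [-]
  Operand 13 -> output
  Push '*' onto operator stack -> op-stack: [-, *]
  Operand 4 -> output
  End of input: pop '*' to output
  End of input: pop '-' to output
Postfix result: 3 18 - 10 + 13 4 * -

3 18 - 10 + 13 4 * -


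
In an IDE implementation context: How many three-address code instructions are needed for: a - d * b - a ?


Expression: a - d * b - a
Generating three-address code (respecting * over +/- precedence):
  Instruction 1: t1 = d * b
  Instruction 2: t2 = a - t1
  Instruction 3: t3 = t2 - a
Total instructions: 3

3


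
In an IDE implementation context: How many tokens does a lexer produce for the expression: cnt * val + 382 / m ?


Scanning 'cnt * val + 382 / m'
Token 1: 'cnt' -> identifier
Token 2: '*' -> operator
Token 3: 'val' -> identifier
Token 4: '+' -> operator
Token 5: '382' -> integer_literal
Token 6: '/' -> operator
Token 7: 'm' -> identifier
Total tokens: 7

7


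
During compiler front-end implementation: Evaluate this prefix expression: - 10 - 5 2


Parsing prefix expression: - 10 - 5 2
Step 1: Innermost operation '- 5 2'
  5 - 2 = 3
Step 2: Outer operation '- 10 [3]'
  10 - 3 = 7

7


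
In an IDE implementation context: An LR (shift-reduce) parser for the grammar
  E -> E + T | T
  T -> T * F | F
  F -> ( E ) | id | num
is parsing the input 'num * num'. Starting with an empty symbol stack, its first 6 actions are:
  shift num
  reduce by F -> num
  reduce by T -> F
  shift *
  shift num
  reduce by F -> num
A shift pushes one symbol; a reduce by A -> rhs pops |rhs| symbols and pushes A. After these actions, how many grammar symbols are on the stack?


Tracking the symbol stack through each action:
  Action 1: shift 'num' : push -> stack = [num] (size 1)
  Action 2: reduce by F -> num : pop 1, push F -> stack = [F] (size 1)
  Action 3: reduce by T -> F : pop 1, push T -> stack = [T] (size 1)
  Action 4: shift '*' : push -> stack = [T, *] (size 2)
  Action 5: shift 'num' : push -> stack = [T, *, num] (size 3)
  Action 6: reduce by F -> num : pop 1, push F -> stack = [T, *, F] (size 3)
Final stack size: 3

3


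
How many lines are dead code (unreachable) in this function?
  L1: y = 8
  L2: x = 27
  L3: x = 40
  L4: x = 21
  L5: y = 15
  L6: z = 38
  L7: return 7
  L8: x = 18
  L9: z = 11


Analyzing control flow:
  L1: reachable (before return)
  L2: reachable (before return)
  L3: reachable (before return)
  L4: reachable (before return)
  L5: reachable (before return)
  L6: reachable (before return)
  L7: reachable (return statement)
  L8: DEAD (after return at L7)
  L9: DEAD (after return at L7)
Return at L7, total lines = 9
Dead lines: L8 through L9
Count: 2

2


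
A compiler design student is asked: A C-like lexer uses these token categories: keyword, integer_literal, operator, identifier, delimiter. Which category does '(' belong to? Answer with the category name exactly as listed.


Token: '('
Checking categories:
  identifier: no
  integer_literal: no
  operator: no
  keyword: no
  delimiter: YES
Category: delimiter

delimiter


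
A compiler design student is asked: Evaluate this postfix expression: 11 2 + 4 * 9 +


Processing tokens left to right:
Push 11, Push 2
Pop 11 and 2, compute 11 + 2 = 13, push 13
Push 4
Pop 13 and 4, compute 13 * 4 = 52, push 52
Push 9
Pop 52 and 9, compute 52 + 9 = 61, push 61
Stack result: 61

61


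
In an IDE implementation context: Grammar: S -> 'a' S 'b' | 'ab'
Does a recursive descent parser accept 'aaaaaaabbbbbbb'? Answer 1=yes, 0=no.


Grammar accepts strings of the form a^n b^n (n >= 1)
Word: 'aaaaaaabbbbbbb'
Counting: 7 a's and 7 b's
Check: 7 == 7? Yes
Derivation (S -> aSb applied 6 time(s), then S -> ab): S => aSb => aaSbb => aaaSbbb => aaaaSbbbb => aaaaaSbbbbb => aaaaaaSbbbbbb => aaaaaaabbbbbbb
Accepted

1


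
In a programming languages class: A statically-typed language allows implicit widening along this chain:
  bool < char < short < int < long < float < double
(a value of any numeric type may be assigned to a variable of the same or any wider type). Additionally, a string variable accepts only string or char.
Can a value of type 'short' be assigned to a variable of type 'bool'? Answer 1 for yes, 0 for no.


Target variable type: bool
Source value type: short
Numeric ranks: short=2, bool=0
Widening allowed iff rank(source) <= rank(target): 2 <= 0? No
Result: 0

0


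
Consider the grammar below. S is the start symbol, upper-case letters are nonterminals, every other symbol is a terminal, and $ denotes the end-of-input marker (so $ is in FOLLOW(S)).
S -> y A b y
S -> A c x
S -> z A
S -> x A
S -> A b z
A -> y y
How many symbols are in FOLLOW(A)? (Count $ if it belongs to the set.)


S is the start symbol and does not occur in any rule body, so FOLLOW(S) = {$}.
Examining every occurrence of A in a rule body:
  S -> y A b y : A is followed by terminal 'b' -> add 'b'
  S -> A c x : A is followed by terminal 'c' -> add 'c'
  S -> z A : A is at the right end -> add FOLLOW(S) = {$}
  S -> x A : A is at the right end -> add FOLLOW(S) = {$} (already in the set)
  S -> A b z : A is followed by terminal 'b' -> add 'b' (already in the set)
  A -> y y : A does not occur in the body -> contributes nothing
FOLLOW(A) = {b, c, $}
Count: 3

3


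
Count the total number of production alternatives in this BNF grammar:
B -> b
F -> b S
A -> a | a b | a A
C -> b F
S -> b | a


Counting alternatives per rule:
  B: 1 alternative(s)
  F: 1 alternative(s)
  A: 3 alternative(s)
  C: 1 alternative(s)
  S: 2 alternative(s)
Sum: 1 + 1 + 3 + 1 + 2 = 8

8


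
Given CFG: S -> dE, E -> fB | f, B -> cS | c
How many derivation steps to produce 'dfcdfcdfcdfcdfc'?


Grammar: S -> dE, E -> fB | f, B -> cS | c
Deriving 'dfcdfcdfcdfcdfc':
Step 1: S -> dE => dE
Step 2: E -> fB => dfB
Step 3: B -> cS => dfcS
Step 4: S -> dE => dfcdE
Step 5: E -> fB => dfcdfB
Step 6: B -> cS => dfcdfcS
Step 7: S -> dE => dfcdfcdE
Step 8: E -> fB => dfcdfcdfB
Step 9: B -> cS => dfcdfcdfcS
Step 10: S -> dE => dfcdfcdfcdE
Step 11: E -> fB => dfcdfcdfcdfB
Step 12: B -> cS => dfcdfcdfcdfcS
Step 13: S -> dE => dfcdfcdfcdfcdE
Step 14: E -> fB => dfcdfcdfcdfcdfB
Step 15: B -> c => dfcdfcdfcdfcdfc
Total derivation steps: 15

15


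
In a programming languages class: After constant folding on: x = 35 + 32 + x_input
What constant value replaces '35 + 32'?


Identifying constant sub-expression:
  Original: x = 35 + 32 + x_input
  35 and 32 are both compile-time constants
  Evaluating: 35 + 32 = 67
  After folding: x = 67 + x_input

67


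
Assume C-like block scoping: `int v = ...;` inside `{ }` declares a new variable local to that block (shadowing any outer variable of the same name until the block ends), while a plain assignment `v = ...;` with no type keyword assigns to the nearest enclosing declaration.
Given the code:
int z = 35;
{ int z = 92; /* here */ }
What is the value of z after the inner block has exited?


Analyzing scoping rules:
Outer scope: declares z = 35
Inner block: 'int z = 92;' declares a NEW z that shadows the outer one
When the block exits the inner z goes out of scope; the outer z was never modified -> 35
Result: 35

35


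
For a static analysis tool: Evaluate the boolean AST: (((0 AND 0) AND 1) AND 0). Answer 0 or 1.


Step 1: Evaluate inner node
  0 AND 0 = 0
Step 2: Evaluate next node
  0 AND 1 = 0
Step 3: Evaluate root node
  0 AND 0 = 0

0


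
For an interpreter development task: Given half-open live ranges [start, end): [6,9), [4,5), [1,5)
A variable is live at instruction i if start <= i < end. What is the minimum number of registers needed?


Live ranges:
  Var0: [6, 9)
  Var1: [4, 5)
  Var2: [1, 5)
Sweep-line events (position, delta, active):
  pos=1 start -> active=1
  pos=4 start -> active=2
  pos=5 end -> active=1
  pos=5 end -> active=0
  pos=6 start -> active=1
  pos=9 end -> active=0
Maximum simultaneous active: 2
Minimum registers needed: 2

2


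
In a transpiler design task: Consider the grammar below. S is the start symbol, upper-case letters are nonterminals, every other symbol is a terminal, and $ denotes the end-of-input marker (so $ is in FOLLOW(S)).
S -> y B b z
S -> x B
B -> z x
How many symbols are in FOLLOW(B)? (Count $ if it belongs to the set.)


S is the start symbol and does not occur in any rule body, so FOLLOW(S) = {$}.
Examining every occurrence of B in a rule body:
  S -> y B b z : B is followed by terminal 'b' -> add 'b'
  S -> x B : B is at the right end -> add FOLLOW(S) = {$}
  B -> z x : B does not occur in the body -> contributes nothing
FOLLOW(B) = {b, $}
Count: 2

2


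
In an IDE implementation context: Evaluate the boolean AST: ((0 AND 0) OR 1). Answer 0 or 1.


Step 1: Evaluate inner node
  0 AND 0 = 0
Step 2: Evaluate root node
  0 OR 1 = 1

1


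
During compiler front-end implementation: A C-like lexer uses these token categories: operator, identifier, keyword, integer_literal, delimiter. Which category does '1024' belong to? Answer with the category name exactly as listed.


Token: '1024'
Checking categories:
  identifier: no
  integer_literal: YES
  operator: no
  keyword: no
  delimiter: no
Category: integer_literal

integer_literal


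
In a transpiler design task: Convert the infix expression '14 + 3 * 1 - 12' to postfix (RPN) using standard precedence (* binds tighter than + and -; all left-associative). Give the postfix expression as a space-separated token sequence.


Applying the shunting-yard algorithm:
  Operand 14 -> output
  Push '+' onto operator stack -> op-stack: [+]
  Operand 3 -> output
  Push '*' onto operator stack -> op-stack: [+, *]
  Operand 1 -> output
  See '-' (prec 1); top '*' (prec 2) >= it -> pop '*' to output
  See '-' (prec 1); top '+' (prec 1) >= it -> pop '+' to output
  Push '-' onto operator stack -> op-stack: [-]
  Operand 12 -> output
  End of input: pop '-' to output
Postfix result: 14 3 1 * + 12 -

14 3 1 * + 12 -


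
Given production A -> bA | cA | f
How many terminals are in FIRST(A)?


Production: A -> bA | cA | f
Examining each alternative for leading terminals:
  A -> bA : first terminal = 'b'
  A -> cA : first terminal = 'c'
  A -> f : first terminal = 'f'
FIRST(A) = {b, c, f}
Count: 3

3


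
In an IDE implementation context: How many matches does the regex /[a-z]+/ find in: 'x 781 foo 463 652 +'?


Pattern: /[a-z]+/ (identifiers)
Input: 'x 781 foo 463 652 +'
Scanning for matches:
  Match 1: 'x'
  Match 2: 'foo'
Total matches: 2

2


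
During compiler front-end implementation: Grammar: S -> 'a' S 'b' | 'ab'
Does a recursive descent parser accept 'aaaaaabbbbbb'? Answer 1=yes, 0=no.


Grammar accepts strings of the form a^n b^n (n >= 1)
Word: 'aaaaaabbbbbb'
Counting: 6 a's and 6 b's
Check: 6 == 6? Yes
Derivation (S -> aSb applied 5 time(s), then S -> ab): S => aSb => aaSbb => aaaSbbb => aaaaSbbbb => aaaaaSbbbbb => aaaaaabbbbbb
Accepted

1


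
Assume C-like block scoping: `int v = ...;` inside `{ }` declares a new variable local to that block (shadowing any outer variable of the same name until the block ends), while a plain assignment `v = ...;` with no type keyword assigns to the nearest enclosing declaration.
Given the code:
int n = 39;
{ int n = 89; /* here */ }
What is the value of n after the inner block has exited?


Analyzing scoping rules:
Outer scope: declares n = 39
Inner block: 'int n = 89;' declares a NEW n that shadows the outer one
When the block exits the inner n goes out of scope; the outer n was never modified -> 39
Result: 39

39


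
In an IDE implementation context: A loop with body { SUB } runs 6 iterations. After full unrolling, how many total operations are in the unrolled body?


Loop body operations: SUB (1 op per iteration)
Unrolling 6 iterations:
  Iteration 1: SUB (1 ops)
  Iteration 2: SUB (1 ops)
  Iteration 3: SUB (1 ops)
  Iteration 4: SUB (1 ops)
  Iteration 5: SUB (1 ops)
  Iteration 6: SUB (1 ops)
Total: 6 iterations * 1 ops/iter = 6 operations

6


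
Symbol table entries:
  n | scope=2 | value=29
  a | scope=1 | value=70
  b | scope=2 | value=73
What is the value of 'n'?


Searching symbol table for 'n':
  n | scope=2 | value=29 <- MATCH
  a | scope=1 | value=70
  b | scope=2 | value=73
Found 'n' at scope 2 with value 29

29


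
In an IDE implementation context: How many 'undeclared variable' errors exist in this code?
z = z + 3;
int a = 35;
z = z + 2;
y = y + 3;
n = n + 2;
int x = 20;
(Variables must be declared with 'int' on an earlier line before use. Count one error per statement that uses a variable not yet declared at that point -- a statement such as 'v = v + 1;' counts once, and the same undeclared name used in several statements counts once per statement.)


Scanning code line by line:
  Line 1: use 'z' -> ERROR (undeclared)
  Line 2: declare 'a' -> declared = ['a']
  Line 3: use 'z' -> ERROR (undeclared)
  Line 4: use 'y' -> ERROR (undeclared)
  Line 5: use 'n' -> ERROR (undeclared)
  Line 6: declare 'x' -> declared = ['a', 'x']
Total undeclared variable errors: 4

4


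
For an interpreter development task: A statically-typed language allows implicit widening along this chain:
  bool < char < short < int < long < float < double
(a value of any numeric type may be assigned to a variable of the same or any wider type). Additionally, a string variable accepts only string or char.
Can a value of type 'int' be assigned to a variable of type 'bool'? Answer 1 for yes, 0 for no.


Target variable type: bool
Source value type: int
Numeric ranks: int=3, bool=0
Widening allowed iff rank(source) <= rank(target): 3 <= 0? No
Result: 0

0


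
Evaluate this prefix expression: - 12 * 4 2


Parsing prefix expression: - 12 * 4 2
Step 1: Innermost operation '* 4 2'
  4 * 2 = 8
Step 2: Outer operation '- 12 [8]'
  12 - 8 = 4

4


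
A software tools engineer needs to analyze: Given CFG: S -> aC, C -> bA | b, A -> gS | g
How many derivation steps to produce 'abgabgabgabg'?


Grammar: S -> aC, C -> bA | b, A -> gS | g
Deriving 'abgabgabgabg':
Step 1: S -> aC => aC
Step 2: C -> bA => abA
Step 3: A -> gS => abgS
Step 4: S -> aC => abgaC
Step 5: C -> bA => abgabA
Step 6: A -> gS => abgabgS
Step 7: S -> aC => abgabgaC
Step 8: C -> bA => abgabgabA
Step 9: A -> gS => abgabgabgS
Step 10: S -> aC => abgabgabgaC
Step 11: C -> bA => abgabgabgabA
Step 12: A -> g => abgabgabgabg
Total derivation steps: 12

12


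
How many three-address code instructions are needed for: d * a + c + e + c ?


Expression: d * a + c + e + c
Generating three-address code (respecting * over +/- precedence):
  Instruction 1: t1 = d * a
  Instruction 2: t2 = t1 + c
  Instruction 3: t3 = t2 + e
  Instruction 4: t4 = t3 + c
Total instructions: 4

4


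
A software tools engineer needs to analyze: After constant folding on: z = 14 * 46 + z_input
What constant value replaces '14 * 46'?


Identifying constant sub-expression:
  Original: z = 14 * 46 + z_input
  14 and 46 are both compile-time constants
  Evaluating: 14 * 46 = 644
  After folding: z = 644 + z_input

644


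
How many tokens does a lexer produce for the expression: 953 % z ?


Scanning '953 % z'
Token 1: '953' -> integer_literal
Token 2: '%' -> operator
Token 3: 'z' -> identifier
Total tokens: 3

3


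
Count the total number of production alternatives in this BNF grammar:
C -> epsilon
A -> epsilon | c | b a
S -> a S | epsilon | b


Counting alternatives per rule:
  C: 1 alternative(s)
  A: 3 alternative(s)
  S: 3 alternative(s)
Sum: 1 + 3 + 3 = 7

7


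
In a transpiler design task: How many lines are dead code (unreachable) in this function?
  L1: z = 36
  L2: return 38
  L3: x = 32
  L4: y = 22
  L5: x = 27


Analyzing control flow:
  L1: reachable (before return)
  L2: reachable (return statement)
  L3: DEAD (after return at L2)
  L4: DEAD (after return at L2)
  L5: DEAD (after return at L2)
Return at L2, total lines = 5
Dead lines: L3 through L5
Count: 3

3


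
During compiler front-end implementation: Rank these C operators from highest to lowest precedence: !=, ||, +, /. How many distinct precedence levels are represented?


Looking up precedence for each operator:
  != -> precedence 3
  || -> precedence 1
  + -> precedence 5
  / -> precedence 6
Sorted highest to lowest: /, +, !=, ||
Distinct precedence values: [6, 5, 3, 1]
Number of distinct levels: 4

4


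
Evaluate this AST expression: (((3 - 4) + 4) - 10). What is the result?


Expression: (((3 - 4) + 4) - 10)
Evaluating step by step:
  3 - 4 = -1
  -1 + 4 = 3
  3 - 10 = -7
Result: -7

-7


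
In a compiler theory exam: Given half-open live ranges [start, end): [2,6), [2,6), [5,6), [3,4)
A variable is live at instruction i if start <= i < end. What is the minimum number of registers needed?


Live ranges:
  Var0: [2, 6)
  Var1: [2, 6)
  Var2: [5, 6)
  Var3: [3, 4)
Sweep-line events (position, delta, active):
  pos=2 start -> active=1
  pos=2 start -> active=2
  pos=3 start -> active=3
  pos=4 end -> active=2
  pos=5 start -> active=3
  pos=6 end -> active=2
  pos=6 end -> active=1
  pos=6 end -> active=0
Maximum simultaneous active: 3
Minimum registers needed: 3

3


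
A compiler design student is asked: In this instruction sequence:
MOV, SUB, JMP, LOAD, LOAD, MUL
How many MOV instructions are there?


Scanning instruction sequence for MOV:
  Position 1: MOV <- MATCH
  Position 2: SUB
  Position 3: JMP
  Position 4: LOAD
  Position 5: LOAD
  Position 6: MUL
Matches at positions: [1]
Total MOV count: 1

1


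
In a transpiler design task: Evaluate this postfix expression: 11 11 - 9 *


Processing tokens left to right:
Push 11, Push 11
Pop 11 and 11, compute 11 - 11 = 0, push 0
Push 9
Pop 0 and 9, compute 0 * 9 = 0, push 0
Stack result: 0

0


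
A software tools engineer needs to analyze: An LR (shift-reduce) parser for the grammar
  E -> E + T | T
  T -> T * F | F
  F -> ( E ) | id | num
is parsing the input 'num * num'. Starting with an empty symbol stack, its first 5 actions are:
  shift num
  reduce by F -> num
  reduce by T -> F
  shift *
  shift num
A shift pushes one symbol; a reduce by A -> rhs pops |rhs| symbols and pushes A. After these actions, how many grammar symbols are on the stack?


Tracking the symbol stack through each action:
  Action 1: shift 'num' : push -> stack = [num] (size 1)
  Action 2: reduce by F -> num : pop 1, push F -> stack = [F] (size 1)
  Action 3: reduce by T -> F : pop 1, push T -> stack = [T] (size 1)
  Action 4: shift '*' : push -> stack = [T, *] (size 2)
  Action 5: shift 'num' : push -> stack = [T, *, num] (size 3)
Final stack size: 3

3


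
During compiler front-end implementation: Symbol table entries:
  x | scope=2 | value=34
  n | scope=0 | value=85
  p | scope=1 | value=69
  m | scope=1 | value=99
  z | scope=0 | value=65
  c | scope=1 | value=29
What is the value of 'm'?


Searching symbol table for 'm':
  x | scope=2 | value=34
  n | scope=0 | value=85
  p | scope=1 | value=69
  m | scope=1 | value=99 <- MATCH
  z | scope=0 | value=65
  c | scope=1 | value=29
Found 'm' at scope 1 with value 99

99


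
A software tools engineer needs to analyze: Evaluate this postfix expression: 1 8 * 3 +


Processing tokens left to right:
Push 1, Push 8
Pop 1 and 8, compute 1 * 8 = 8, push 8
Push 3
Pop 8 and 3, compute 8 + 3 = 11, push 11
Stack result: 11

11


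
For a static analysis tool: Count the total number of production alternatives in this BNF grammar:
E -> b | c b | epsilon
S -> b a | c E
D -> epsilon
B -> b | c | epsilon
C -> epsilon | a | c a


Counting alternatives per rule:
  E: 3 alternative(s)
  S: 2 alternative(s)
  D: 1 alternative(s)
  B: 3 alternative(s)
  C: 3 alternative(s)
Sum: 3 + 2 + 1 + 3 + 3 = 12

12


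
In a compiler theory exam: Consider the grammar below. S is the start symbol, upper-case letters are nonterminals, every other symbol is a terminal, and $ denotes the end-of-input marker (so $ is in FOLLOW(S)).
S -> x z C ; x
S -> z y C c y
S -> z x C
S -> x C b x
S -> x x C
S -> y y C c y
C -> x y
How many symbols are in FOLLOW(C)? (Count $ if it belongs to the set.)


S is the start symbol and does not occur in any rule body, so FOLLOW(S) = {$}.
Examining every occurrence of C in a rule body:
  S -> x z C ; x : C is followed by terminal ';' -> add ';'
  S -> z y C c y : C is followed by terminal 'c' -> add 'c'
  S -> z x C : C is at the right end -> add FOLLOW(S) = {$}
  S -> x C b x : C is followed by terminal 'b' -> add 'b'
  S -> x x C : C is at the right end -> add FOLLOW(S) = {$} (already in the set)
  S -> y y C c y : C is followed by terminal 'c' -> add 'c' (already in the set)
  C -> x y : C does not occur in the body -> contributes nothing
FOLLOW(C) = {;, b, c, $}
Count: 4

4
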